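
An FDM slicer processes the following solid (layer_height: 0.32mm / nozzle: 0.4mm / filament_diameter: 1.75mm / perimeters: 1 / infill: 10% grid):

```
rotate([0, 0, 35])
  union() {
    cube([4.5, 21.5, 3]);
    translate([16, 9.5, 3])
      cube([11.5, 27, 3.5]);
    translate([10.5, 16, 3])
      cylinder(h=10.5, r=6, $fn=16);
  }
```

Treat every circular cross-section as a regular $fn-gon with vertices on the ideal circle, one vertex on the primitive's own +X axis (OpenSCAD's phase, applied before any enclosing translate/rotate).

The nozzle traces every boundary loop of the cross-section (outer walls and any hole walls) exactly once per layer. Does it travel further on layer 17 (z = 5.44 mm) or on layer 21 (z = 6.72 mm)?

Layer 17 (z = 5.44): the cube is not intersected at this z (z outside [0, 3]); the cube at (16, 9.5) is present — its section is the full 11.5×27 rectangle (perimeter 77.00 mm); the r=6 cylinder at (10.5, 16) gives a regular 16-gon of circumradius 6 (constant along its height) (perimeter = 2·16·6.000·sin(180°/16) = 37.46 mm); Taking the union: the regions partially overlap (shared area 1.25 mm²), so the edge portions inside another operand are dropped and the merged outline is re-measured after clipping — boundary = 104.90 mm; (whole slice rotated 35° about Z — lengths, areas and connectivity unchanged). So its perimeter = 104.90 mm. Layer 21 (z = 6.72): the cube is absent (z outside [0, 3]); the cube at (16, 9.5) does not reach this height (z outside [3, 6.5]); the cylinder at (10.5, 16): section is a regular 16-gon, circumradius r=6 (perimeter = 2·16·6.000·sin(180°/16) = 37.46 mm); Merging all regions: only the r=6 cylinder at (10.5, 16) is present, so the union is just that shape — boundary = 37.46 mm; (whole slice rotated 35° about Z — lengths, areas and connectivity unchanged). So its perimeter = 37.46 mm. Layer 17 is larger (104.90 vs 37.46 mm).

layer 17 (z = 5.44 mm)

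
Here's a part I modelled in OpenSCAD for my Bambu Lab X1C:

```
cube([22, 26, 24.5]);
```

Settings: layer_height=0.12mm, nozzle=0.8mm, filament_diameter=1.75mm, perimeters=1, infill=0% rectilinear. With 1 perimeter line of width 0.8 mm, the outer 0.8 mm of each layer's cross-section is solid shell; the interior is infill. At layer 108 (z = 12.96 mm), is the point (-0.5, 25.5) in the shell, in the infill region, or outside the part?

outside

At z = 12.96 mm: the 22×26 cube contributes its full rectangle. Overall, the cross-section is a single solid region. The nearest boundary edge runs (0.00, 26.00)→(0.00, 0.00); distance from the point to it = 0.50 mm. The point is not inside any of the regions above, so it lies outside the cross-section (0.50 mm from the nearest boundary).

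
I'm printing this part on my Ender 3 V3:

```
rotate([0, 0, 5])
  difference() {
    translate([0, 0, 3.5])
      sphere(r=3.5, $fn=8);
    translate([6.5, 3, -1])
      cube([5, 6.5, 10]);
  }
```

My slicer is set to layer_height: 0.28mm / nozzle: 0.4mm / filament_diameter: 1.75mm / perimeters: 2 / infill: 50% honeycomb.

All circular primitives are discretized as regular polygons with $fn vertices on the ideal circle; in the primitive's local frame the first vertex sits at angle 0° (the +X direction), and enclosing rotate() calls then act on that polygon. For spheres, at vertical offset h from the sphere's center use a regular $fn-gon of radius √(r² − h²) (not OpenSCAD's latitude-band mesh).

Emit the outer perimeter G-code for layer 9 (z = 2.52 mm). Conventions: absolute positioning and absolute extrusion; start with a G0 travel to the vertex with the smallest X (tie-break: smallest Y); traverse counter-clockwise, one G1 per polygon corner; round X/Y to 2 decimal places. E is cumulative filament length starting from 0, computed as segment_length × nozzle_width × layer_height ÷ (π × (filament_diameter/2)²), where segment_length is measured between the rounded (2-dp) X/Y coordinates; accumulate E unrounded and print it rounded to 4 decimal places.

G0 X-3.35 Y-0.29 Z2.52
G1 X-2.16 Y-2.57 E0.1198
G1 X0.29 Y-3.35 E0.2395
G1 X2.57 Y-2.16 E0.3592
G1 X3.35 Y0.29 E0.4790
G1 X2.16 Y2.57 E0.5987
G1 X-0.29 Y3.35 E0.7184
G1 X-2.57 Y2.16 E0.8382
G1 X-3.35 Y-0.29 E0.9579

At z = 2.52 mm: the sphere: section is a regular 8-gon, circumradius = √(r²−h²) = √(3.5²−0.98²) = 3.360; the cube at (6.5, 3) (footprint 5×6.5) is included at this height; After the difference (first − rest): starting from the r=3.5 sphere, the 5×6.5 cube at (6.5, 3) misses the remaining region (no effect) — 1 connected region; (whole slice rotated 5° about Z — lengths, areas and connectivity unchanged). The outline is a single polygon with 8 vertices. Extrusion per mm of travel: 0.4 × 0.28 / (π × 0.875²) = 0.046564. Accumulating E over each segment gives final E = 0.9579.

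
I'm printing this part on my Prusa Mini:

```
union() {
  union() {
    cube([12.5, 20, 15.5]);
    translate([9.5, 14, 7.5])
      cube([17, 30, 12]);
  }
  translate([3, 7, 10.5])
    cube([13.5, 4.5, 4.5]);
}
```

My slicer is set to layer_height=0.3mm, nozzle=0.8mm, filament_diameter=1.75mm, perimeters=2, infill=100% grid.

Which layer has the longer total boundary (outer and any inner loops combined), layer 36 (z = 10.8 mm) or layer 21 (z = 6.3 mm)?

layer 36 (z = 10.8 mm)

Layer 36 (z = 10.8): the cube is present — its section is the full 12.5×20 rectangle (perimeter 65.00 mm); the cube at (9.5, 14) (footprint 17×30) is included at this height (perimeter 94.00 mm); Taking the union: the regions partially overlap (shared area 18.00 mm²), so the edge portions inside another operand are dropped and the merged outline is re-measured after clipping — boundary = 141.00 mm; the cube at (3, 7) (footprint 13.5×4.5) is included at this height (perimeter 36.00 mm); Combining (union): the regions partially overlap (shared area 42.75 mm²), so the edge portions inside another operand are dropped and the merged outline is re-measured after clipping — boundary = 149.00 mm. So its perimeter = 149.00 mm. Layer 21 (z = 6.3): the cube (footprint 12.5×20) is included at this height (perimeter 65.00 mm); the cube at (9.5, 14) does not reach this height (z outside [7.5, 19.5]); Merging all regions: only the 12.5×20 cube is present, so the union is just that shape — boundary = 65.00 mm; the cube at (3, 7) does not reach this height (z outside [10.5, 15]); Merging all regions: only that combined region is present, so the union is just that shape — boundary = 65.00 mm. So its perimeter = 65.00 mm. Layer 36 is larger (149.00 vs 65.00 mm).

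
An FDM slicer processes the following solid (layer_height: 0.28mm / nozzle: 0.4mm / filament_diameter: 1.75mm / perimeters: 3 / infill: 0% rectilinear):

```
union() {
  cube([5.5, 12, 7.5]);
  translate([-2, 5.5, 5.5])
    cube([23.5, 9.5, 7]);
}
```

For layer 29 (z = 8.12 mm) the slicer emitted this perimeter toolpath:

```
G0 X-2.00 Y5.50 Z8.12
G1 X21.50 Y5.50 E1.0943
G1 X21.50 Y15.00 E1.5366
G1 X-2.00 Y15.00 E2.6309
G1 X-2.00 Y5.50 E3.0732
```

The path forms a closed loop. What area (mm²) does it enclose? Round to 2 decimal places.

223.25 mm²

Apply the shoelace formula to the sequence of (X, Y) vertices; enclosed area = 223.25 mm².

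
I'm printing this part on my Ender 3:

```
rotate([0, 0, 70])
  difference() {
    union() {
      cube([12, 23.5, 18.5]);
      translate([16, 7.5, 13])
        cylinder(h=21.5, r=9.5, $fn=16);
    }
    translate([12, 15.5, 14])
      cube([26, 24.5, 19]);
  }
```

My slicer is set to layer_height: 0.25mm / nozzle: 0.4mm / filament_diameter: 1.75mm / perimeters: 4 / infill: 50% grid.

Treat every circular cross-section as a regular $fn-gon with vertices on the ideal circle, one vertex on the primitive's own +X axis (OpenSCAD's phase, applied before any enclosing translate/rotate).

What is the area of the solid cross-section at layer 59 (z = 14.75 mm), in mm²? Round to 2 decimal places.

484.73 mm²

At z = 14.75 mm: the 12×23.5 cube contributes its full rectangle (area 282.00 mm²); the r=9.5 cylinder at (16, 7.5) gives a regular 16-gon of circumradius 9.5 (constant along its height) (area = (16/2)·9.500²·sin(360°/16) = 276.30 mm²); Combining (union): the regions partially overlap — summed areas 558.30 mm² minus the doubly-counted overlap 64.59 mm² gives 493.70 mm² — area = 493.70 mm²; the cube at (12, 15.5) (footprint 26×24.5) is included at this height (area 637.00 mm²); Taking the first minus the rest: starting from that combined region (493.70 mm²), the 26×24.5 cube at (12, 15.5) partially overlaps it — only the 8.97 mm² overlap (of its 637.00 mm²) is removed, clipping the outline — area = 484.73 mm²; (whole slice rotated 70° about Z — lengths, areas and connectivity unchanged). Overall, the cross-section is a single solid region. Net area = 484.73 mm².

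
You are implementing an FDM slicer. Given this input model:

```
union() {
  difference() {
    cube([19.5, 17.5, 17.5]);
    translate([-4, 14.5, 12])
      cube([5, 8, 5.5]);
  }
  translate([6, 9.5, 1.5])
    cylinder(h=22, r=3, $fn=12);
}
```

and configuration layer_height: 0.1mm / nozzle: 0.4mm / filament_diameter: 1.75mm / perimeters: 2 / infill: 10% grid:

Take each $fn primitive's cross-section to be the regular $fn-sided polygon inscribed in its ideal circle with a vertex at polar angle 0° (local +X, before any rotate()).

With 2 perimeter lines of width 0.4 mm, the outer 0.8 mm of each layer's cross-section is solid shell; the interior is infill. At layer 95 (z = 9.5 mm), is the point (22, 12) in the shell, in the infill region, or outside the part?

outside

At z = 9.5 mm: the cube (footprint 19.5×17.5) is included at this height; the cube at (-4, 14.5) does not reach this height (z outside [12, 17.5]); After the difference (first − rest): none of the subtracted shapes is present at this height, so the 19.5×17.5 cube is unchanged — 1 connected region; the cylinder at (6, 9.5): section is a regular 12-gon, circumradius r=3; Merging all regions: the r=3 cylinder at (6, 9.5) lies entirely inside the result so far, so the union is just the result so far — 1 connected region. Overall, the cross-section is a single solid region. The nearest boundary edge runs (19.50, 17.50)→(19.50, 0.00); distance from the point to it = 2.50 mm. The point is not inside any of the regions above, so it lies outside the cross-section (2.50 mm from the nearest boundary).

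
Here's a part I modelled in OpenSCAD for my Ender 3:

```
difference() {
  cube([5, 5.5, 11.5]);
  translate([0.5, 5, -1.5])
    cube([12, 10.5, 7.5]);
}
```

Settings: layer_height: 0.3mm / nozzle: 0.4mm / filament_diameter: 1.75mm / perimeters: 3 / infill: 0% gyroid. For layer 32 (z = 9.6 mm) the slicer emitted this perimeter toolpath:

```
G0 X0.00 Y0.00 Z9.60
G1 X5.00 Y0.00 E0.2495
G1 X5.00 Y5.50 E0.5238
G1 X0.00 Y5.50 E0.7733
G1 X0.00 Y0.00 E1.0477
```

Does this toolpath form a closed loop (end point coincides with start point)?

yes

Start point (G0): (0.00, 0.00). End point (last G1): the path returns to the start — closed.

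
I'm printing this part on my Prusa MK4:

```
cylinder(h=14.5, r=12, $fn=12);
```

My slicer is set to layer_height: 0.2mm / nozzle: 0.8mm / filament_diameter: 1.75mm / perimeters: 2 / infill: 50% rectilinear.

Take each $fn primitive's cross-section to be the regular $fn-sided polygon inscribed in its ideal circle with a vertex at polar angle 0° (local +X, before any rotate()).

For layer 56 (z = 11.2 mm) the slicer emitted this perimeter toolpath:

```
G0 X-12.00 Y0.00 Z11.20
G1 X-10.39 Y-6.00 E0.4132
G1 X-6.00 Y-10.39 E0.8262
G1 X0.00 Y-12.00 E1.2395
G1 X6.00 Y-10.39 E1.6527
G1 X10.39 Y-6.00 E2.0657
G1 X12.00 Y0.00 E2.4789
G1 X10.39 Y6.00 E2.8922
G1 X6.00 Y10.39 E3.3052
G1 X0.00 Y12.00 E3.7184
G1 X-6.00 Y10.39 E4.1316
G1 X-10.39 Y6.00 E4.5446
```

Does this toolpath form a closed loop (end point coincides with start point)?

no

Start point (G0): (-12.00, 0.00). End point (last G1): the path does not return to the start — open.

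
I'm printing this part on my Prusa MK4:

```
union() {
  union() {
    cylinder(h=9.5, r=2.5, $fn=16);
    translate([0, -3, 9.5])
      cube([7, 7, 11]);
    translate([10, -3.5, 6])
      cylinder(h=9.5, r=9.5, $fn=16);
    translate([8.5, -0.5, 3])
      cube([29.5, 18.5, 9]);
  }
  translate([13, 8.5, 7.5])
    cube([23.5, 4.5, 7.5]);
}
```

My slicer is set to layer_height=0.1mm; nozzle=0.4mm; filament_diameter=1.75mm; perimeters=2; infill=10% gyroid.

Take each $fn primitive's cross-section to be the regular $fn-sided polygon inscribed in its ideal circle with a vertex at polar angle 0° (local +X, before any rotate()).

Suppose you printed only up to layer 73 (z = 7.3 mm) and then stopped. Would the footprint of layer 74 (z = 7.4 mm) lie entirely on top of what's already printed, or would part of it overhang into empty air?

entirely on top

Compare the two slices. At z = 7.3: the cylinder: section is a regular 16-gon, circumradius r=2.5 (area = (16/2)·2.500²·sin(360°/16) = 19.13 mm²); the cube at (0, -3) is not intersected at this z (z outside [9.5, 20.5]); the r=9.5 cylinder at (10, -3.5) gives a regular 16-gon of circumradius 9.5 (constant along its height) (area = (16/2)·9.500²·sin(360°/16) = 276.30 mm²); the 29.5×18.5 cube at (8.5, -0.5) contributes its full rectangle (area 545.75 mm²); Combining (union): the regions partially overlap — summed areas 841.18 mm² minus the doubly-counted overlap 54.48 mm² gives 786.71 mm² — area = 786.71 mm²; the cube at (13, 8.5) is not intersected at this z (z outside [7.5, 15]); Taking the union: only the result so far is present, so the union is just that shape — area = 786.71 mm². At z = 7.4: the r=2.5 cylinder gives a regular 16-gon of circumradius 2.5 (constant along its height) (area = (16/2)·2.500²·sin(360°/16) = 19.13 mm²); the cube at (0, -3) is not intersected at this z (z outside [9.5, 20.5]); the r=9.5 cylinder at (10, -3.5) gives a regular 16-gon of circumradius 9.5 (constant along its height) (area = (16/2)·9.500²·sin(360°/16) = 276.30 mm²); the cube at (8.5, -0.5) is present — its section is the full 29.5×18.5 rectangle (area 545.75 mm²); Merging all regions: the regions partially overlap — summed areas 841.18 mm² minus the doubly-counted overlap 54.48 mm² gives 786.71 mm² — area = 786.71 mm²; the cube at (13, 8.5) is not intersected at this z (z outside [7.5, 15]); Combining (union): only the result so far is present, so the union is just that shape — area = 786.71 mm². Checking containment: the cross-section at z = 7.4 is a subset of the cross-section at z = 7.3.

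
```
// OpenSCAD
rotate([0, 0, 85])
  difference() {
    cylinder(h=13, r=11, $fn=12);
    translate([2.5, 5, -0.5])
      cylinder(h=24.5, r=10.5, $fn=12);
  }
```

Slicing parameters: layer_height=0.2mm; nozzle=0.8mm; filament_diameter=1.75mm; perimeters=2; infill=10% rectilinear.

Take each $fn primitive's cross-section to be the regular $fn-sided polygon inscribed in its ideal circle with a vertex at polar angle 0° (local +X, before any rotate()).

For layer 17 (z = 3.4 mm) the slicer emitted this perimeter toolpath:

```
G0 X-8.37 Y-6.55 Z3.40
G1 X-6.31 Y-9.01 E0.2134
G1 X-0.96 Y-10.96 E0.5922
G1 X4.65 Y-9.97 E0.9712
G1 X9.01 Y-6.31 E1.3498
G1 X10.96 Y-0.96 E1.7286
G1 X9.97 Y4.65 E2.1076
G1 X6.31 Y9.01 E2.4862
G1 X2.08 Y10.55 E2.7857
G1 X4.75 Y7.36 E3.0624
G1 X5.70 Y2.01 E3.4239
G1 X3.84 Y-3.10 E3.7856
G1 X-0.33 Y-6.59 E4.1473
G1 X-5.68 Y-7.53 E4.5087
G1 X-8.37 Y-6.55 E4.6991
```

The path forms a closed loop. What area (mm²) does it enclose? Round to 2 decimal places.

132.64 mm²

Apply the shoelace formula to the sequence of (X, Y) vertices; enclosed area = 132.64 mm².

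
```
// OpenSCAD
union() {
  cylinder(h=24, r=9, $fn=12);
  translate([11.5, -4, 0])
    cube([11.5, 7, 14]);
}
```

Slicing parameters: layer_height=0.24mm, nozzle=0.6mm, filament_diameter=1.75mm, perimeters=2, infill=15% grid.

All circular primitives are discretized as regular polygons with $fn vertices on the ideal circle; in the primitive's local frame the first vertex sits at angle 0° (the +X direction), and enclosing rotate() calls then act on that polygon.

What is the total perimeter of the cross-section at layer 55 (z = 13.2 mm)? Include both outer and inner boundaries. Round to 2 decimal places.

At z = 13.2 mm: the r=9 cylinder gives a regular 12-gon of circumradius 9 (constant along its height) (perimeter = 2·12·9.000·sin(180°/12) = 55.90 mm); the cube at (11.5, -4) is present — its section is the full 11.5×7 rectangle (perimeter 37.00 mm); Taking the union: the 2 present regions are separate (no shared area or edge), so areas and boundary lengths simply add and each stays a separate island — boundary = 92.90 mm. Overall, the cross-section has 2 separate islands. Total boundary length (outer) = 92.90 mm.

92.90 mm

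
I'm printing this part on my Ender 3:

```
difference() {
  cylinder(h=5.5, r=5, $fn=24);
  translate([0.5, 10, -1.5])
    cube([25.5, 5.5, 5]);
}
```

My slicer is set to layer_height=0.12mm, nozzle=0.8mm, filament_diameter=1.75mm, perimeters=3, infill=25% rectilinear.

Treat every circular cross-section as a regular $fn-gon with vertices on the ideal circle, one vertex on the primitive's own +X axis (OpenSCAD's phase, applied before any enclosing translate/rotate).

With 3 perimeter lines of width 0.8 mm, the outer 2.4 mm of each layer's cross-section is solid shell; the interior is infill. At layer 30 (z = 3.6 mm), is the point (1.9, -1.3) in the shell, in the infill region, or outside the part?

At z = 3.6 mm: the cylinder: section is a regular 24-gon, circumradius r=5; the cube at (0.5, 10) is absent (z outside [-1.5, 3.5]); After the difference (first − rest): none of the subtracted shapes is present at this height, so the r=5 cylinder is unchanged — 1 connected region. Overall, the cross-section is a single solid region. The nearest boundary edge runs (3.54, -3.54)→(4.33, -2.50); distance from the point to it = 2.66 mm. The point is inside the cross-section and 2.66 mm from the nearest boundary — more than the 2.4 mm shell width (3 × 0.8), so it's in the infill interior.

infill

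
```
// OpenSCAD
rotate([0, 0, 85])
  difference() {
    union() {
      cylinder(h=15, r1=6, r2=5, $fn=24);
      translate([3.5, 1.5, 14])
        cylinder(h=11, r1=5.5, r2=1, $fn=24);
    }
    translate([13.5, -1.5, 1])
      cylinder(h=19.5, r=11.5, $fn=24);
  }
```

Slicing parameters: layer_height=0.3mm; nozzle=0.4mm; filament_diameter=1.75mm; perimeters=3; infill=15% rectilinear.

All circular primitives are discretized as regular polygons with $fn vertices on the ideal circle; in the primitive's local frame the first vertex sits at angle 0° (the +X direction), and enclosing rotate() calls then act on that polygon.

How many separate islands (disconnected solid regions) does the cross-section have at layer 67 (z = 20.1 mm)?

At z = 20.1 mm: the cone is not intersected at this z (z outside [0, 15]); the cone at (3.5, 1.5) (r1=5.5→r2=1) has section circumradius 3.005 here — a regular 24-gon; Combining (union): only the cone at (3.5, 1.5) is present, so the union is just that shape — 1 connected region; the r=11.5 cylinder at (13.5, -1.5) contributes a regular 24-gon of circumradius 11.5; Taking the first minus the rest: starting from the result so far, the r=11.5 cylinder at (13.5, -1.5) partially overlaps it — only the 19.14 mm² overlap (of its 410.75 mm²) is removed, clipping the outline — 1 connected region; (whole slice rotated 85° about Z — lengths, areas and connectivity unchanged). Overall, the cross-section is a single solid region. Island count = 1.

1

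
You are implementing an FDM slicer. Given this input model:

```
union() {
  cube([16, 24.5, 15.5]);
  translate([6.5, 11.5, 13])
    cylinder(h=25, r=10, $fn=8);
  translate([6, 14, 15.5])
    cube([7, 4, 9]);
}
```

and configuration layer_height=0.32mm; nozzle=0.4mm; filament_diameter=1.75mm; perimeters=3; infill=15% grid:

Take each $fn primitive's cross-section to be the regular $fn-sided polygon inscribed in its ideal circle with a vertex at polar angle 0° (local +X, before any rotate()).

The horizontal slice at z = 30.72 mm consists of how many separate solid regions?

At z = 30.72 mm: the cube is not intersected at this z (z outside [0, 15.5]); the r=10 cylinder at (6.5, 11.5) gives a regular 8-gon of circumradius 10 (constant along its height); the cube at (6, 14) does not reach this height (z outside [15.5, 24.5]); Combining (union): only the r=10 cylinder at (6.5, 11.5) is present, so the union is just that shape — 1 connected region. The result has 1 disconnected region.

1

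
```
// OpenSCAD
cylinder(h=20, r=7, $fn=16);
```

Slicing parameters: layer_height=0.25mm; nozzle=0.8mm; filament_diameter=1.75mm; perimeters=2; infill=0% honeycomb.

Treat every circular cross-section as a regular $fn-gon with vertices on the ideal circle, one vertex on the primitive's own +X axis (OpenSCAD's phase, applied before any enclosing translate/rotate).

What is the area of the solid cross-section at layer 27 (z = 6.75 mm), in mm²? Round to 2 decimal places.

150.01 mm²

At z = 6.75 mm: the r=7 cylinder gives a regular 16-gon of circumradius 7 (constant along its height) (area = (16/2)·7.000²·sin(360°/16) = 150.01 mm²). Overall, the cross-section is a single solid region. Net area = 150.01 mm².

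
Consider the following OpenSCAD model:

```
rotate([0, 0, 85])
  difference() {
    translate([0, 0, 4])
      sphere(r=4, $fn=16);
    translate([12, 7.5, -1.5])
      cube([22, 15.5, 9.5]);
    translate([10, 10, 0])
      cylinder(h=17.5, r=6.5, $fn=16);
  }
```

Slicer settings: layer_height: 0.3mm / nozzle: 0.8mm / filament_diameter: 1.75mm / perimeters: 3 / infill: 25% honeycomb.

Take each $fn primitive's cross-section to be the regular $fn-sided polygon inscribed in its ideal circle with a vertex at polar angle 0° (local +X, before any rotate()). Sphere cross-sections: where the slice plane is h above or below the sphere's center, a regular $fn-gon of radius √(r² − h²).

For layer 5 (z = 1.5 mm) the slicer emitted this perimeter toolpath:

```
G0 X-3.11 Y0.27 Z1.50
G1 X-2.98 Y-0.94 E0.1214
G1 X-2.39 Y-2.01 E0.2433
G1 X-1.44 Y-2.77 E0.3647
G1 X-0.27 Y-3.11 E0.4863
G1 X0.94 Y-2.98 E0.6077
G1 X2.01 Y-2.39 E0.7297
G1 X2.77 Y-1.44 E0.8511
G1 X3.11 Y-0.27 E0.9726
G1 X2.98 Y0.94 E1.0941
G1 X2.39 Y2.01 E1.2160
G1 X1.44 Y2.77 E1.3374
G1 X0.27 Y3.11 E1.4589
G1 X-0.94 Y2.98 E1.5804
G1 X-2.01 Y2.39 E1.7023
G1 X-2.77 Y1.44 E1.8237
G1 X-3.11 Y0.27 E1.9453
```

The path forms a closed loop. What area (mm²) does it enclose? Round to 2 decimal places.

29.86 mm²

Apply the shoelace formula to the sequence of (X, Y) vertices; enclosed area = 29.86 mm².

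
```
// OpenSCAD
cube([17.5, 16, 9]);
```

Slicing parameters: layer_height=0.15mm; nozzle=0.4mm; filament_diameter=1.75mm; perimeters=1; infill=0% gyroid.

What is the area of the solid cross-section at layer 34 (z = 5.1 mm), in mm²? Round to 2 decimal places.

At z = 5.1 mm: the 17.5×16 cube contributes its full rectangle (area 280.00 mm²). Overall, the cross-section is a single solid region. Net area = 280.00 mm².

280.00 mm²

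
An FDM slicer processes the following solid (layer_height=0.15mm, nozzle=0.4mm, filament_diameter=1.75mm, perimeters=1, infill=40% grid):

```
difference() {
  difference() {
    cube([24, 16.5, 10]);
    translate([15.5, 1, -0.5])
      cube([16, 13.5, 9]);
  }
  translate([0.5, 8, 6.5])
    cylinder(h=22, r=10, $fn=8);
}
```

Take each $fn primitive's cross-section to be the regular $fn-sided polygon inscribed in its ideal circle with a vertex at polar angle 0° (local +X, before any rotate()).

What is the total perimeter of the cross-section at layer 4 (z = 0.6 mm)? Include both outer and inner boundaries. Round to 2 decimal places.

98.00 mm

At z = 0.6 mm: the cube is present — its section is the full 24×16.5 rectangle (perimeter 81.00 mm); the 16×13.5 cube at (15.5, 1) contributes its full rectangle (perimeter 59.00 mm); Subtracting the remaining from the first: starting from the 24×16.5 cube, the 16×13.5 cube at (15.5, 1) partially overlaps it — only the 114.75 mm² overlap (of its 216.00 mm²) is removed, clipping the outline — boundary = 98.00 mm; the cylinder at (0.5, 8) is not intersected at this z (z outside [6.5, 28.5]); Subtracting the remaining from the first: none of the subtracted shapes is present at this height, so that combined region is unchanged — boundary = 98.00 mm. Overall, the cross-section is a single solid region. Total boundary length (outer) = 98.00 mm.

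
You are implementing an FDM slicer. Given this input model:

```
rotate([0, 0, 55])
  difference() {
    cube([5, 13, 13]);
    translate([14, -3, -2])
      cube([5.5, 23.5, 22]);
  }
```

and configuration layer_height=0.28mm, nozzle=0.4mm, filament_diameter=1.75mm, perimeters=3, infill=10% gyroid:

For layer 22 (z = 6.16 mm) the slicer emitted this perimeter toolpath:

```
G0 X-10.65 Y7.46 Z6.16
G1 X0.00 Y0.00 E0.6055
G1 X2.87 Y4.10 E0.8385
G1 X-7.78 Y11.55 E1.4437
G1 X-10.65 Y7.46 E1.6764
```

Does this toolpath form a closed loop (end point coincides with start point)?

yes

Start point (G0): (-10.65, 7.46). End point (last G1): the path returns to the start — closed.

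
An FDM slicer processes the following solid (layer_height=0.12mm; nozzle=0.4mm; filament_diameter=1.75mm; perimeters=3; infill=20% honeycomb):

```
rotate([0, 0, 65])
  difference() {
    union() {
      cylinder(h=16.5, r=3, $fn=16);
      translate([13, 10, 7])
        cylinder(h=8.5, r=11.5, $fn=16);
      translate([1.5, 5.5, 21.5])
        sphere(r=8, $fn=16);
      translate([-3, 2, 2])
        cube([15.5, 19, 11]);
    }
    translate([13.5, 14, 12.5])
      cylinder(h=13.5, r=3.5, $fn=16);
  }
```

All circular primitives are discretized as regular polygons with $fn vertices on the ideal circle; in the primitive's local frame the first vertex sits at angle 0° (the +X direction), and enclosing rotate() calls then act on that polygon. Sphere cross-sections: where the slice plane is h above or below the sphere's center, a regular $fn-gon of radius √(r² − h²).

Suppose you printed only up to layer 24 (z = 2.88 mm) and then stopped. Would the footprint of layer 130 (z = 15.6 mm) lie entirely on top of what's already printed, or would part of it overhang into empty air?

part overhangs

Compare the two slices. At z = 2.88: the r=3 cylinder gives a regular 16-gon of circumradius 3 (constant along its height) (area = (16/2)·3.000²·sin(360°/16) = 27.55 mm²); the cylinder at (13, 10) is not intersected at this z (z outside [7, 15.5]); the sphere at (1.5, 5.5) is not intersected at this z (|z−center|=18.620 > r=8); the cube at (-3, 2) is present — its section is the full 15.5×19 rectangle (area 294.50 mm²); Combining (union): the regions partially overlap — summed areas 322.05 mm² minus the doubly-counted overlap 2.91 mm² gives 319.14 mm² — area = 319.14 mm²; the cylinder at (13.5, 14) is absent (z outside [12.5, 26]); Taking the first minus the rest: none of the subtracted shapes is present at this height, so that combined region is unchanged — area = 319.14 mm²; (whole slice rotated 65° about Z — lengths, areas and connectivity unchanged). At z = 15.6: the r=3 cylinder contributes a regular 16-gon of circumradius 3 (area = (16/2)·3.000²·sin(360°/16) = 27.55 mm²); the cylinder at (13, 10) is absent (z outside [7, 15.5]); the sphere at (1.5, 5.5): section is a regular 16-gon, circumradius = √(r²−h²) = √(8²−5.9²) = 5.403 (area = (16/2)·5.403²·sin(360°/16) = 89.36 mm²); the cube at (-3, 2) is not intersected at this z (z outside [2, 13]); Combining (union): the regions partially overlap — summed areas 116.92 mm² minus the doubly-counted overlap 10.08 mm² gives 106.84 mm² — area = 106.84 mm²; the r=3.5 cylinder at (13.5, 14) gives a regular 16-gon of circumradius 3.5 (constant along its height) (area = (16/2)·3.500²·sin(360°/16) = 37.50 mm²); Subtracting the remaining from the first: starting from the result so far (106.84 mm²), the r=3.5 cylinder at (13.5, 14) misses the remaining region (no effect) — area = 106.84 mm²; (whole slice rotated 65° about Z — lengths, areas and connectivity unchanged). Checking containment: at z = 15.6 the cross-section extends beyond the z = 2.88 cross-section by about 6.34 mm².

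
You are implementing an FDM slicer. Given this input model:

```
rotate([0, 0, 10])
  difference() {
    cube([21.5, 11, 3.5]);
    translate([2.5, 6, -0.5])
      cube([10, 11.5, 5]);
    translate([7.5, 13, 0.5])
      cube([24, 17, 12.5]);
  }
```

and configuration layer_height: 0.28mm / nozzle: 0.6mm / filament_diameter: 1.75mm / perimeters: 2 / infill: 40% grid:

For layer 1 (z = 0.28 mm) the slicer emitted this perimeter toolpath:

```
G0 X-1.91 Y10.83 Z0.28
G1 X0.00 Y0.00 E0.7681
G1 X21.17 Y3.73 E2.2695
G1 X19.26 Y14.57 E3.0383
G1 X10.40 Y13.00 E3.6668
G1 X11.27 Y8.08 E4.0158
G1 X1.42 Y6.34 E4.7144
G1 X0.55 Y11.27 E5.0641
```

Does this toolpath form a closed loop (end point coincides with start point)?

no

Start point (G0): (-1.91, 10.83). End point (last G1): the path does not return to the start — open.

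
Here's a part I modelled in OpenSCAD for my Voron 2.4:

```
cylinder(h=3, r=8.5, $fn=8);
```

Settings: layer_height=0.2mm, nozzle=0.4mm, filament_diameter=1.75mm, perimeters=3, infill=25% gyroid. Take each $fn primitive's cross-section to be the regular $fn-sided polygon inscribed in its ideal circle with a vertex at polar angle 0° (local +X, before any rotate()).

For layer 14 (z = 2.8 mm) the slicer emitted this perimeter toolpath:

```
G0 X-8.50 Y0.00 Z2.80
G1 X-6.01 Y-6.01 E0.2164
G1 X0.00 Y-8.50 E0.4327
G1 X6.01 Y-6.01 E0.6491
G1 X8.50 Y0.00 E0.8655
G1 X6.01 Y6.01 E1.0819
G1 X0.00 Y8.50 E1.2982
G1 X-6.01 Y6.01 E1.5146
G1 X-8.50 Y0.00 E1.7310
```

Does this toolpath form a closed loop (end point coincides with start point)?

yes

Start point (G0): (-8.50, 0.00). End point (last G1): the path returns to the start — closed.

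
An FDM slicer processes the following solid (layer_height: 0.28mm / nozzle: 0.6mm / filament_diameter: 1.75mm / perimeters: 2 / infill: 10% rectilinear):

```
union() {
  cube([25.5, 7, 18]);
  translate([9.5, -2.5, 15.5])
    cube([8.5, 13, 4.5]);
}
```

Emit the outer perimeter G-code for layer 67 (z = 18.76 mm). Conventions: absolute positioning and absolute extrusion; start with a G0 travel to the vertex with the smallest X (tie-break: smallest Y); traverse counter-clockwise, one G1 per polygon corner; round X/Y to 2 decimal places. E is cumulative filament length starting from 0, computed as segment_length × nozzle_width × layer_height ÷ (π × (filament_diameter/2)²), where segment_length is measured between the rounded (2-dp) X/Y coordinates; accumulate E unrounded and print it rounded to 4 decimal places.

At z = 18.76 mm: the cube is absent (z outside [0, 18]); the cube at (9.5, -2.5) is present — its section is the full 8.5×13 rectangle; Combining (union): only the 8.5×13 cube at (9.5, -2.5) is present, so the union is just that shape — 1 connected region. The outline is a single polygon with 4 vertices. Extrusion per mm of travel: 0.6 × 0.28 / (π × 0.875²) = 0.069846. Accumulating E over each segment gives final E = 3.0034.

G0 X9.50 Y-2.50 Z18.76
G1 X18.00 Y-2.50 E0.5937
G1 X18.00 Y10.50 E1.5017
G1 X9.50 Y10.50 E2.0954
G1 X9.50 Y-2.50 E3.0034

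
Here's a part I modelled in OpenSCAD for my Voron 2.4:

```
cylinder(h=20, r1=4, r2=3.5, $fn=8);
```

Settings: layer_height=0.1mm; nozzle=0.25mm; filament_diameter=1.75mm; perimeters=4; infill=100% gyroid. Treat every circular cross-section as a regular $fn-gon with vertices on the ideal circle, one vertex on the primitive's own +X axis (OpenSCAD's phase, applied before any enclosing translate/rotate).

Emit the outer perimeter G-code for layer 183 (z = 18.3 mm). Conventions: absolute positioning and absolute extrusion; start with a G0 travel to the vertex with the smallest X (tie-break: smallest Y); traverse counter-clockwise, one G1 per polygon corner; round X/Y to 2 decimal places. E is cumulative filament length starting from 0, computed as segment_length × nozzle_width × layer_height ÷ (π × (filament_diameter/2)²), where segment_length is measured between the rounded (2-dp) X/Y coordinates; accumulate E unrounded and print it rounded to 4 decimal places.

At z = 18.3 mm: the cone (r1=4→r2=3.5) has section circumradius 3.542 here — a regular 8-gon. The outline is a single polygon with 8 vertices. Extrusion per mm of travel: 0.25 × 0.1 / (π × 0.875²) = 0.010394. Accumulating E over each segment gives final E = 0.2251.

G0 X-3.54 Y0.00 Z18.30
G1 X-2.50 Y-2.50 E0.0281
G1 X0.00 Y-3.54 E0.0563
G1 X2.50 Y-2.50 E0.0844
G1 X3.54 Y0.00 E0.1126
G1 X2.50 Y2.50 E0.1407
G1 X0.00 Y3.54 E0.1689
G1 X-2.50 Y2.50 E0.1970
G1 X-3.54 Y0.00 E0.2251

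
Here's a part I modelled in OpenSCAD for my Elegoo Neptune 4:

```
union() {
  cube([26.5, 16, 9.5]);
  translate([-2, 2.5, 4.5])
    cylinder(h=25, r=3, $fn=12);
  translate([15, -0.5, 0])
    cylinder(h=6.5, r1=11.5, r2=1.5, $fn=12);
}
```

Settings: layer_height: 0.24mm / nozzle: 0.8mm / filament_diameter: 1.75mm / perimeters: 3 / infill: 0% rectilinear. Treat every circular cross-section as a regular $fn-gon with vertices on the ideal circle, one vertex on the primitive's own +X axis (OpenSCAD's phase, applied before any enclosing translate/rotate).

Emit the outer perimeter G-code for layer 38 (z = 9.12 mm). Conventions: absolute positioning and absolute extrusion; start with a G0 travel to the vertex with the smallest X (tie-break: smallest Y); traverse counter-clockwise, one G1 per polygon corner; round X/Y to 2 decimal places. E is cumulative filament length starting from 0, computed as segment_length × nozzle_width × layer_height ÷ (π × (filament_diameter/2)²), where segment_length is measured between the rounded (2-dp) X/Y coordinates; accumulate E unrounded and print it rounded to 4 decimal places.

G0 X-5.00 Y2.50 Z9.12
G1 X-4.60 Y1.00 E0.1239
G1 X-3.50 Y-0.10 E0.2481
G1 X-2.00 Y-0.50 E0.3720
G1 X-0.50 Y-0.10 E0.4959
G1 X0.00 Y0.40 E0.5524
G1 X0.00 Y0.00 E0.5843
G1 X26.50 Y0.00 E2.6997
G1 X26.50 Y16.00 E3.9768
G1 X0.00 Y16.00 E6.0922
G1 X0.00 Y4.60 E7.0022
G1 X-0.50 Y5.10 E7.0586
G1 X-2.00 Y5.50 E7.1826
G1 X-3.50 Y5.10 E7.3065
G1 X-4.60 Y4.00 E7.4307
G1 X-5.00 Y2.50 E7.5546

At z = 9.12 mm: the cube is present — its section is the full 26.5×16 rectangle; the r=3 cylinder at (-2, 2.5) gives a regular 12-gon of circumradius 3 (constant along its height); the cone at (15, -0.5) is absent (z outside [0, 6.5]); Merging all regions: the regions partially overlap (shared area 2.75 mm²), so overlapping operands fuse into one piece — 1 connected region. The outline is a single polygon with 15 vertices. Extrusion per mm of travel: 0.8 × 0.24 / (π × 0.875²) = 0.079824. Accumulating E over each segment gives final E = 7.5546.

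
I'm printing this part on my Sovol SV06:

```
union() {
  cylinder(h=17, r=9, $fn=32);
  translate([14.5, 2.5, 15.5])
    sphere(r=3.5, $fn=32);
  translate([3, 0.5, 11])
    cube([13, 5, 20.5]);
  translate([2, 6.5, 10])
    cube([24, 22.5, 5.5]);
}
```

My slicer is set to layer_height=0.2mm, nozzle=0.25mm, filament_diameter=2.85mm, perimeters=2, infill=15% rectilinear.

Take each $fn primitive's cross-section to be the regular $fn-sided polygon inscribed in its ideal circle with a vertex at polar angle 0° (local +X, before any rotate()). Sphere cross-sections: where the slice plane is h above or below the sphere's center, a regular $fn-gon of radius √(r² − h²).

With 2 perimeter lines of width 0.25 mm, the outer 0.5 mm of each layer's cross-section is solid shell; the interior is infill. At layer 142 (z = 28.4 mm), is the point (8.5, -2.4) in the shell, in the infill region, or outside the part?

At z = 28.4 mm: the cylinder does not reach this height (z outside [0, 17]); the sphere at (14.5, 2.5) is not intersected at this z (|z−center|=12.900 > r=3.5); the 13×5 cube at (3, 0.5) contributes its full rectangle; the cube at (2, 6.5) is absent (z outside [10, 15.5]); Taking the union: only the 13×5 cube at (3, 0.5) is present, so the union is just that shape — 1 connected region. Overall, the cross-section is a single solid region. The nearest boundary edge runs (3.00, 0.50)→(16.00, 0.50); distance from the point to it = 2.90 mm. The point is not inside any of the regions above, so it lies outside the cross-section (2.90 mm from the nearest boundary).

outside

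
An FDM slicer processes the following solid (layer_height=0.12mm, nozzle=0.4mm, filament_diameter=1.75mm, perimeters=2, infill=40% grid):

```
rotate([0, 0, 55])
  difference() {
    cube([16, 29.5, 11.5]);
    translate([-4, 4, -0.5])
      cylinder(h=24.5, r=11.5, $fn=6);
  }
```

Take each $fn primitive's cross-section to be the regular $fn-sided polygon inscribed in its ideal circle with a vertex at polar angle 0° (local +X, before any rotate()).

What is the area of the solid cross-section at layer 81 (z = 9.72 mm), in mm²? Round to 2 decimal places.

400.56 mm²

At z = 9.72 mm: the cube is present — its section is the full 16×29.5 rectangle (area 472.00 mm²); the r=11.5 cylinder at (-4, 4) contributes a regular 6-gon of circumradius 11.5 (area = (6/2)·11.500²·sin(360°/6) = 343.60 mm²); After the difference (first − rest): starting from the 16×29.5 cube (472.00 mm²), the r=11.5 cylinder at (-4, 4) partially overlaps it — only the 71.44 mm² overlap (of its 343.60 mm²) is removed, clipping the outline — area = 400.56 mm²; (rotated 55° about Z; rotation is an isometry so areas/perimeters/island counts are preserved). Overall, the cross-section is a single solid region. Net area = 400.56 mm².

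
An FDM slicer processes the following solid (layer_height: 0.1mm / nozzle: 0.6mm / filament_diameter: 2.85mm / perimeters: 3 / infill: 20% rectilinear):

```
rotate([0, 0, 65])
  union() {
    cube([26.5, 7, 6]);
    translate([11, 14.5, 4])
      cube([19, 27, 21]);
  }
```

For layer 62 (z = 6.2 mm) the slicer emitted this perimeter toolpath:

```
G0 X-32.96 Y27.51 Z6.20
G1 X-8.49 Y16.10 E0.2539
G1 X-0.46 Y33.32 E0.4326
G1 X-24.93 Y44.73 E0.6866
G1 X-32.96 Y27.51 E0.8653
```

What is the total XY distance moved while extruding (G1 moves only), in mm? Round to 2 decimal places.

92.00 mm

Sum the Euclidean lengths of each G1 segment: total = 92.00 mm.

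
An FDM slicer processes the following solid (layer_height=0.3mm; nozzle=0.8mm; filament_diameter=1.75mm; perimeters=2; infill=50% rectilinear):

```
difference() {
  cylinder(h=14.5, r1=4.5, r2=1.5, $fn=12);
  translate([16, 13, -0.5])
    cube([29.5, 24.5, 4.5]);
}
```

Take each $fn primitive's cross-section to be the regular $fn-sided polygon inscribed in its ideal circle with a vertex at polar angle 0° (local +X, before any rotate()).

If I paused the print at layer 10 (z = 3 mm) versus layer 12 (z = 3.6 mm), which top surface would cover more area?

Layer 10 (z = 3): the cone (r1=4.5→r2=1.5) has section circumradius 3.879 here — a regular 12-gon (area = (12/2)·3.879²·sin(360°/12) = 45.15 mm²); the 29.5×24.5 cube at (16, 13) contributes its full rectangle (area 722.75 mm²); After the difference (first − rest): starting from the cone (45.15 mm²), the 29.5×24.5 cube at (16, 13) misses the remaining region (no effect) — area = 45.15 mm². So its area = 45.15 mm². Layer 12 (z = 3.6): the cone: at t=0.248 of its height the radius interpolates to r₁+(r₂−r₁)t = 3.755, giving a regular 12-gon of that circumradius (area = (12/2)·3.755²·sin(360°/12) = 42.30 mm²); the 29.5×24.5 cube at (16, 13) contributes its full rectangle (area 722.75 mm²); After the difference (first − rest): starting from the cone (42.30 mm²), the 29.5×24.5 cube at (16, 13) misses the remaining region (no effect) — area = 42.30 mm². So its area = 42.30 mm². Layer 10 is larger (45.15 vs 42.30 mm²).

layer 10 (z = 3 mm)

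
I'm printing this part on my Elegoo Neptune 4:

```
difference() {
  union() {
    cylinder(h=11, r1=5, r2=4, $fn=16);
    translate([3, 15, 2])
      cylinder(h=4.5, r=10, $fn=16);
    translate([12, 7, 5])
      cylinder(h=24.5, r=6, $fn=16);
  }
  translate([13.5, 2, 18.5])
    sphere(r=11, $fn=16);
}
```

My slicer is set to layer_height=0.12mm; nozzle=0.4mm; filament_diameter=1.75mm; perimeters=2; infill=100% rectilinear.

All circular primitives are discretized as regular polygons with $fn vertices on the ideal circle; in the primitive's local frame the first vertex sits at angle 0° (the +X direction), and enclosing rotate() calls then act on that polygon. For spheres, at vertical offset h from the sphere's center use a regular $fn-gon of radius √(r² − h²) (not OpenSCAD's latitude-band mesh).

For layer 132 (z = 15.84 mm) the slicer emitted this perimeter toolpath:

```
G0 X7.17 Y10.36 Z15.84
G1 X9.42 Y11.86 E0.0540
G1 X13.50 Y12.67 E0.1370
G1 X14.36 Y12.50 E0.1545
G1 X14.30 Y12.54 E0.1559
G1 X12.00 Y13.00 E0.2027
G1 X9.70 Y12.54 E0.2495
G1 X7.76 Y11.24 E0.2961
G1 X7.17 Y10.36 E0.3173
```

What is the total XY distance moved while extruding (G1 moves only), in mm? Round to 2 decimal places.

15.90 mm

Sum the Euclidean lengths of each G1 segment: total = 15.90 mm.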